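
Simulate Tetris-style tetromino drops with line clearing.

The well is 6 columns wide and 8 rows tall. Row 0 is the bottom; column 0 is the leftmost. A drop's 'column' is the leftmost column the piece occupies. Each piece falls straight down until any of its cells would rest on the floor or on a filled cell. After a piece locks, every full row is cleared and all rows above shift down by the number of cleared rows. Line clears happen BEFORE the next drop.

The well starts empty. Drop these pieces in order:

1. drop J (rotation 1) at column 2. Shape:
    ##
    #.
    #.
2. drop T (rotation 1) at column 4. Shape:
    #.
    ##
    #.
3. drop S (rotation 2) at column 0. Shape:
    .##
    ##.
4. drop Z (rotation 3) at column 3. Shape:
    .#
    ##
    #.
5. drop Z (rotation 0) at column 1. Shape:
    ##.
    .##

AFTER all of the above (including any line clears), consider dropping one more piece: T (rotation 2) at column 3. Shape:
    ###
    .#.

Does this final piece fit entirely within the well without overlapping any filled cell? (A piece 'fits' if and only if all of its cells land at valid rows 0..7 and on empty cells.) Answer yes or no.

Answer: yes

Derivation:
Drop 1: J rot1 at col 2 lands with bottom-row=0; cleared 0 line(s) (total 0); column heights now [0 0 3 3 0 0], max=3
Drop 2: T rot1 at col 4 lands with bottom-row=0; cleared 0 line(s) (total 0); column heights now [0 0 3 3 3 2], max=3
Drop 3: S rot2 at col 0 lands with bottom-row=2; cleared 0 line(s) (total 0); column heights now [3 4 4 3 3 2], max=4
Drop 4: Z rot3 at col 3 lands with bottom-row=3; cleared 0 line(s) (total 0); column heights now [3 4 4 5 6 2], max=6
Drop 5: Z rot0 at col 1 lands with bottom-row=5; cleared 0 line(s) (total 0); column heights now [3 7 7 6 6 2], max=7
Test piece T rot2 at col 3 (width 3): heights before test = [3 7 7 6 6 2]; fits = True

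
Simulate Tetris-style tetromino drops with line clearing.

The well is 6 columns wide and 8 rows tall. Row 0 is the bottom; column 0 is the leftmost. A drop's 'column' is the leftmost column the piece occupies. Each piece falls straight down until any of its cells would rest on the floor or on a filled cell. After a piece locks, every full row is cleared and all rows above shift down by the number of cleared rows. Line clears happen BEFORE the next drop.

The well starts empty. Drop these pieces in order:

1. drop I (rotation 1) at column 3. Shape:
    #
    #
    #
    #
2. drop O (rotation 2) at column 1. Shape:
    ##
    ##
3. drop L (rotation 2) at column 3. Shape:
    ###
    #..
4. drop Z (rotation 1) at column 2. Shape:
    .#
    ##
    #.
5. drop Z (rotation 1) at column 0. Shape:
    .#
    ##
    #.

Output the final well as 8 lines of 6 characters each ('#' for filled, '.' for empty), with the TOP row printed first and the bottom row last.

Drop 1: I rot1 at col 3 lands with bottom-row=0; cleared 0 line(s) (total 0); column heights now [0 0 0 4 0 0], max=4
Drop 2: O rot2 at col 1 lands with bottom-row=0; cleared 0 line(s) (total 0); column heights now [0 2 2 4 0 0], max=4
Drop 3: L rot2 at col 3 lands with bottom-row=4; cleared 0 line(s) (total 0); column heights now [0 2 2 6 6 6], max=6
Drop 4: Z rot1 at col 2 lands with bottom-row=5; cleared 0 line(s) (total 0); column heights now [0 2 7 8 6 6], max=8
Drop 5: Z rot1 at col 0 lands with bottom-row=1; cleared 0 line(s) (total 0); column heights now [3 4 7 8 6 6], max=8

Answer: ...#..
..##..
..####
...#..
.#.#..
##.#..
####..
.###..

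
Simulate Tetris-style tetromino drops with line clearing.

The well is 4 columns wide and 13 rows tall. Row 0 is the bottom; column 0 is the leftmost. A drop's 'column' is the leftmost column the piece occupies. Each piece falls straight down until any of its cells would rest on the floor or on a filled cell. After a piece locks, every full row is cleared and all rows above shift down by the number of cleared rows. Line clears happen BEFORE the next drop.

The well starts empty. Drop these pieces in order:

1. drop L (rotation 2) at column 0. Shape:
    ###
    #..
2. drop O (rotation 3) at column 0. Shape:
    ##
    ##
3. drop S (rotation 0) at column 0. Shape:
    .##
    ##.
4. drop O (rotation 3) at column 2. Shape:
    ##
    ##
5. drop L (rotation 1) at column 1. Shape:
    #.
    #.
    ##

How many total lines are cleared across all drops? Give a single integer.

Answer: 0

Derivation:
Drop 1: L rot2 at col 0 lands with bottom-row=0; cleared 0 line(s) (total 0); column heights now [2 2 2 0], max=2
Drop 2: O rot3 at col 0 lands with bottom-row=2; cleared 0 line(s) (total 0); column heights now [4 4 2 0], max=4
Drop 3: S rot0 at col 0 lands with bottom-row=4; cleared 0 line(s) (total 0); column heights now [5 6 6 0], max=6
Drop 4: O rot3 at col 2 lands with bottom-row=6; cleared 0 line(s) (total 0); column heights now [5 6 8 8], max=8
Drop 5: L rot1 at col 1 lands with bottom-row=8; cleared 0 line(s) (total 0); column heights now [5 11 9 8], max=11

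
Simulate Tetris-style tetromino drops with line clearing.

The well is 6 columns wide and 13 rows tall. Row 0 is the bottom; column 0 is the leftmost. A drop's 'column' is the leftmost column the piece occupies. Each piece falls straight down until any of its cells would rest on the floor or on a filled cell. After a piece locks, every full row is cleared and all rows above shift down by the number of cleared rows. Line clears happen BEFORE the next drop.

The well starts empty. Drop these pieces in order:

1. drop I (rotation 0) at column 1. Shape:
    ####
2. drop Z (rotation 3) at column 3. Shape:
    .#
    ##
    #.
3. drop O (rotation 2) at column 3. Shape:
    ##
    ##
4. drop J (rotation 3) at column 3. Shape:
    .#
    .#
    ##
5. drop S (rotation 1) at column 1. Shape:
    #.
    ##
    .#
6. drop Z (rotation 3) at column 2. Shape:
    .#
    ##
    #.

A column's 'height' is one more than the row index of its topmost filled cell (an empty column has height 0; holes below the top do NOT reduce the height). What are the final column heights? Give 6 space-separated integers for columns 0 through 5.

Drop 1: I rot0 at col 1 lands with bottom-row=0; cleared 0 line(s) (total 0); column heights now [0 1 1 1 1 0], max=1
Drop 2: Z rot3 at col 3 lands with bottom-row=1; cleared 0 line(s) (total 0); column heights now [0 1 1 3 4 0], max=4
Drop 3: O rot2 at col 3 lands with bottom-row=4; cleared 0 line(s) (total 0); column heights now [0 1 1 6 6 0], max=6
Drop 4: J rot3 at col 3 lands with bottom-row=6; cleared 0 line(s) (total 0); column heights now [0 1 1 7 9 0], max=9
Drop 5: S rot1 at col 1 lands with bottom-row=1; cleared 0 line(s) (total 0); column heights now [0 4 3 7 9 0], max=9
Drop 6: Z rot3 at col 2 lands with bottom-row=6; cleared 0 line(s) (total 0); column heights now [0 4 8 9 9 0], max=9

Answer: 0 4 8 9 9 0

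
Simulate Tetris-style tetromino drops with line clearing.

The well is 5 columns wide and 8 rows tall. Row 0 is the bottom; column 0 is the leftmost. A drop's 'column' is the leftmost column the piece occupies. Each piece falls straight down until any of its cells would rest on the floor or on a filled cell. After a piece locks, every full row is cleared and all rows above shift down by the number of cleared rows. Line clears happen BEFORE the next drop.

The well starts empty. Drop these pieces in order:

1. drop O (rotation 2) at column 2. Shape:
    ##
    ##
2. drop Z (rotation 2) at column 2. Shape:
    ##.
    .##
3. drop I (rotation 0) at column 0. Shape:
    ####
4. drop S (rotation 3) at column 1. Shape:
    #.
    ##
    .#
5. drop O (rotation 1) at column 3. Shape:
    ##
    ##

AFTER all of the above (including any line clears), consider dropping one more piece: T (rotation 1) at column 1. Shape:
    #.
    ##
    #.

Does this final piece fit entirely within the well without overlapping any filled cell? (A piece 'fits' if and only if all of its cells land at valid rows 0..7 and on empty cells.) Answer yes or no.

Answer: no

Derivation:
Drop 1: O rot2 at col 2 lands with bottom-row=0; cleared 0 line(s) (total 0); column heights now [0 0 2 2 0], max=2
Drop 2: Z rot2 at col 2 lands with bottom-row=2; cleared 0 line(s) (total 0); column heights now [0 0 4 4 3], max=4
Drop 3: I rot0 at col 0 lands with bottom-row=4; cleared 0 line(s) (total 0); column heights now [5 5 5 5 3], max=5
Drop 4: S rot3 at col 1 lands with bottom-row=5; cleared 0 line(s) (total 0); column heights now [5 8 7 5 3], max=8
Drop 5: O rot1 at col 3 lands with bottom-row=5; cleared 0 line(s) (total 0); column heights now [5 8 7 7 7], max=8
Test piece T rot1 at col 1 (width 2): heights before test = [5 8 7 7 7]; fits = False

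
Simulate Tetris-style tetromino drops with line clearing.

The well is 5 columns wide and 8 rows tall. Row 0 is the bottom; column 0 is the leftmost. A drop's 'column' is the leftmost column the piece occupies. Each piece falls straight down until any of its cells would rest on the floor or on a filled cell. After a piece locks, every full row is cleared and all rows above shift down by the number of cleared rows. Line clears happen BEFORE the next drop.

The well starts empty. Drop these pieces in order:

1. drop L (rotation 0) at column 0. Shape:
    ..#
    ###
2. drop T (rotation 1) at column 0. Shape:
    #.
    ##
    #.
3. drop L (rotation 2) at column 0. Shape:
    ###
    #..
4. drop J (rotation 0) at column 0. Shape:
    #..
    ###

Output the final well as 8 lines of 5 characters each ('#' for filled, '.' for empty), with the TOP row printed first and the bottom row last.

Answer: #....
###..
###..
#....
#....
##...
#.#..
###..

Derivation:
Drop 1: L rot0 at col 0 lands with bottom-row=0; cleared 0 line(s) (total 0); column heights now [1 1 2 0 0], max=2
Drop 2: T rot1 at col 0 lands with bottom-row=1; cleared 0 line(s) (total 0); column heights now [4 3 2 0 0], max=4
Drop 3: L rot2 at col 0 lands with bottom-row=4; cleared 0 line(s) (total 0); column heights now [6 6 6 0 0], max=6
Drop 4: J rot0 at col 0 lands with bottom-row=6; cleared 0 line(s) (total 0); column heights now [8 7 7 0 0], max=8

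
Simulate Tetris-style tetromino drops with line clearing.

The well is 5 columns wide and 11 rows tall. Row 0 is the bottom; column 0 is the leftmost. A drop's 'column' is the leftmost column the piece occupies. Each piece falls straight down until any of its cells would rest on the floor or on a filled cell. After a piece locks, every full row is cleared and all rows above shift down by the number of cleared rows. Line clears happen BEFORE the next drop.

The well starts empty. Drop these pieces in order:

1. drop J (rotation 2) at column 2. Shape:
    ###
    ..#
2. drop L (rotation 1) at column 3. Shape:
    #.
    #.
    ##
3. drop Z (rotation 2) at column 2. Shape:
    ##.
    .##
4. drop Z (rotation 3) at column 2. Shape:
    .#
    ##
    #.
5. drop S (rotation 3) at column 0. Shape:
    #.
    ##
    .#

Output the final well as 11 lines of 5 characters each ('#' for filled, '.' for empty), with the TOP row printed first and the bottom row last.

Drop 1: J rot2 at col 2 lands with bottom-row=0; cleared 0 line(s) (total 0); column heights now [0 0 2 2 2], max=2
Drop 2: L rot1 at col 3 lands with bottom-row=2; cleared 0 line(s) (total 0); column heights now [0 0 2 5 3], max=5
Drop 3: Z rot2 at col 2 lands with bottom-row=5; cleared 0 line(s) (total 0); column heights now [0 0 7 7 6], max=7
Drop 4: Z rot3 at col 2 lands with bottom-row=7; cleared 0 line(s) (total 0); column heights now [0 0 9 10 6], max=10
Drop 5: S rot3 at col 0 lands with bottom-row=0; cleared 1 line(s) (total 1); column heights now [2 1 8 9 5], max=9

Answer: .....
.....
...#.
..##.
..#..
..##.
...##
...#.
...#.
#..##
.#..#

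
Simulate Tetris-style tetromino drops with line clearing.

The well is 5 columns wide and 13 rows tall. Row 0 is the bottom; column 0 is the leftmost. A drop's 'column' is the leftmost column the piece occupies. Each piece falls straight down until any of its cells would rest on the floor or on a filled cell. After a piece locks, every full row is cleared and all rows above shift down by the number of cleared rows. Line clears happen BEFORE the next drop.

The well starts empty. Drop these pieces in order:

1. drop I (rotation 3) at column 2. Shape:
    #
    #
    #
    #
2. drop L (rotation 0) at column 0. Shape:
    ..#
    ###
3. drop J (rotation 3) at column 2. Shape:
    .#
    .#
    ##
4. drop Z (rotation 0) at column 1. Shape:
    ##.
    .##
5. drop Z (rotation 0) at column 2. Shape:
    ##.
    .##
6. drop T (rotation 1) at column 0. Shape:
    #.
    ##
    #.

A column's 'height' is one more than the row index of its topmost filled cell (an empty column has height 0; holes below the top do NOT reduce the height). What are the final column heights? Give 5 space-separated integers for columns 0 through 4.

Drop 1: I rot3 at col 2 lands with bottom-row=0; cleared 0 line(s) (total 0); column heights now [0 0 4 0 0], max=4
Drop 2: L rot0 at col 0 lands with bottom-row=4; cleared 0 line(s) (total 0); column heights now [5 5 6 0 0], max=6
Drop 3: J rot3 at col 2 lands with bottom-row=6; cleared 0 line(s) (total 0); column heights now [5 5 7 9 0], max=9
Drop 4: Z rot0 at col 1 lands with bottom-row=9; cleared 0 line(s) (total 0); column heights now [5 11 11 10 0], max=11
Drop 5: Z rot0 at col 2 lands with bottom-row=10; cleared 0 line(s) (total 0); column heights now [5 11 12 12 11], max=12
Drop 6: T rot1 at col 0 lands with bottom-row=10; cleared 1 line(s) (total 1); column heights now [12 11 11 11 0], max=12

Answer: 12 11 11 11 0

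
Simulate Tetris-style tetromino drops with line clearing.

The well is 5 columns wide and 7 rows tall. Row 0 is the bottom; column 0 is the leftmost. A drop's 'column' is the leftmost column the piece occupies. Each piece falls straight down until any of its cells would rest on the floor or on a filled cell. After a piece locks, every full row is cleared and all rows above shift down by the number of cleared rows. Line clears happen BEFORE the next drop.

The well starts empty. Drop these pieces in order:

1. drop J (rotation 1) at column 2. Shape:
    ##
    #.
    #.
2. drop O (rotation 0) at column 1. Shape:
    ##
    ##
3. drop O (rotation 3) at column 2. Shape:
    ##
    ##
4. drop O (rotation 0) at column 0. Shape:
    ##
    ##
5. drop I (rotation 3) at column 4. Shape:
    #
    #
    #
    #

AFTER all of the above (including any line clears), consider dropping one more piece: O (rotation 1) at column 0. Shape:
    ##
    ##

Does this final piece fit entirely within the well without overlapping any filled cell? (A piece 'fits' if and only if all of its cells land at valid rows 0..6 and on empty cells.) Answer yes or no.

Drop 1: J rot1 at col 2 lands with bottom-row=0; cleared 0 line(s) (total 0); column heights now [0 0 3 3 0], max=3
Drop 2: O rot0 at col 1 lands with bottom-row=3; cleared 0 line(s) (total 0); column heights now [0 5 5 3 0], max=5
Drop 3: O rot3 at col 2 lands with bottom-row=5; cleared 0 line(s) (total 0); column heights now [0 5 7 7 0], max=7
Drop 4: O rot0 at col 0 lands with bottom-row=5; cleared 0 line(s) (total 0); column heights now [7 7 7 7 0], max=7
Drop 5: I rot3 at col 4 lands with bottom-row=0; cleared 0 line(s) (total 0); column heights now [7 7 7 7 4], max=7
Test piece O rot1 at col 0 (width 2): heights before test = [7 7 7 7 4]; fits = False

Answer: no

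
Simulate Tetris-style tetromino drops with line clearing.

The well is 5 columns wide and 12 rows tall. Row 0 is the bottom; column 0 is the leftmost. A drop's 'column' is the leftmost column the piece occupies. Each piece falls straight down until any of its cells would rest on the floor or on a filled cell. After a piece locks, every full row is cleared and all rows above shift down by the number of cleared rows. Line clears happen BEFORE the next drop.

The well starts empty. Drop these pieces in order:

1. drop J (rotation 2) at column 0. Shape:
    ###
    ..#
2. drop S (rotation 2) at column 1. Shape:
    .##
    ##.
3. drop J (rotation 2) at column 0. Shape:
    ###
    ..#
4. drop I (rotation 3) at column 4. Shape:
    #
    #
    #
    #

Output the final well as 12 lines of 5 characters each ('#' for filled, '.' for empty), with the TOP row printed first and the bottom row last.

Drop 1: J rot2 at col 0 lands with bottom-row=0; cleared 0 line(s) (total 0); column heights now [2 2 2 0 0], max=2
Drop 2: S rot2 at col 1 lands with bottom-row=2; cleared 0 line(s) (total 0); column heights now [2 3 4 4 0], max=4
Drop 3: J rot2 at col 0 lands with bottom-row=4; cleared 0 line(s) (total 0); column heights now [6 6 6 4 0], max=6
Drop 4: I rot3 at col 4 lands with bottom-row=0; cleared 0 line(s) (total 0); column heights now [6 6 6 4 4], max=6

Answer: .....
.....
.....
.....
.....
.....
###..
..#..
..###
.##.#
###.#
..#.#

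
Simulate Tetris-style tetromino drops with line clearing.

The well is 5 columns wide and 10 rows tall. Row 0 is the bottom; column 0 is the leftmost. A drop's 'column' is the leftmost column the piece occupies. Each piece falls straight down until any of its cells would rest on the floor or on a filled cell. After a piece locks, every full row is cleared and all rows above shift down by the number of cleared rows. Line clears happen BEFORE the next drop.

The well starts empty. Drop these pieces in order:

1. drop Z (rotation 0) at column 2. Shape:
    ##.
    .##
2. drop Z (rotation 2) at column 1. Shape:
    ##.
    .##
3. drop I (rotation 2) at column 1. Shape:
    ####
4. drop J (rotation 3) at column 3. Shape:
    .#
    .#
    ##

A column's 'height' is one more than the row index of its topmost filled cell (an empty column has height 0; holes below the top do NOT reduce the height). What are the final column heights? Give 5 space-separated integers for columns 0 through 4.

Answer: 0 5 5 6 8

Derivation:
Drop 1: Z rot0 at col 2 lands with bottom-row=0; cleared 0 line(s) (total 0); column heights now [0 0 2 2 1], max=2
Drop 2: Z rot2 at col 1 lands with bottom-row=2; cleared 0 line(s) (total 0); column heights now [0 4 4 3 1], max=4
Drop 3: I rot2 at col 1 lands with bottom-row=4; cleared 0 line(s) (total 0); column heights now [0 5 5 5 5], max=5
Drop 4: J rot3 at col 3 lands with bottom-row=5; cleared 0 line(s) (total 0); column heights now [0 5 5 6 8], max=8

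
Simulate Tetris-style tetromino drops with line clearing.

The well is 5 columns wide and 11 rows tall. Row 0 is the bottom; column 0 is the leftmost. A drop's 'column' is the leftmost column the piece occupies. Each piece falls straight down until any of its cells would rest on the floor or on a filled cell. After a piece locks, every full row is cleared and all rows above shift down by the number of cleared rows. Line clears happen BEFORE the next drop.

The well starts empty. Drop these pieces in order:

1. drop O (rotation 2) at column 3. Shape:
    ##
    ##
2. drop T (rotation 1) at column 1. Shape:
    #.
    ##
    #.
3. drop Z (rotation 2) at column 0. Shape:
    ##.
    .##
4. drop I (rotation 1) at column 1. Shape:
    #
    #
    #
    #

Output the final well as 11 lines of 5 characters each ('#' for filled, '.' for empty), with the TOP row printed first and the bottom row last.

Answer: .....
.....
.#...
.#...
.#...
.#...
##...
.##..
.#...
.####
.#.##

Derivation:
Drop 1: O rot2 at col 3 lands with bottom-row=0; cleared 0 line(s) (total 0); column heights now [0 0 0 2 2], max=2
Drop 2: T rot1 at col 1 lands with bottom-row=0; cleared 0 line(s) (total 0); column heights now [0 3 2 2 2], max=3
Drop 3: Z rot2 at col 0 lands with bottom-row=3; cleared 0 line(s) (total 0); column heights now [5 5 4 2 2], max=5
Drop 4: I rot1 at col 1 lands with bottom-row=5; cleared 0 line(s) (total 0); column heights now [5 9 4 2 2], max=9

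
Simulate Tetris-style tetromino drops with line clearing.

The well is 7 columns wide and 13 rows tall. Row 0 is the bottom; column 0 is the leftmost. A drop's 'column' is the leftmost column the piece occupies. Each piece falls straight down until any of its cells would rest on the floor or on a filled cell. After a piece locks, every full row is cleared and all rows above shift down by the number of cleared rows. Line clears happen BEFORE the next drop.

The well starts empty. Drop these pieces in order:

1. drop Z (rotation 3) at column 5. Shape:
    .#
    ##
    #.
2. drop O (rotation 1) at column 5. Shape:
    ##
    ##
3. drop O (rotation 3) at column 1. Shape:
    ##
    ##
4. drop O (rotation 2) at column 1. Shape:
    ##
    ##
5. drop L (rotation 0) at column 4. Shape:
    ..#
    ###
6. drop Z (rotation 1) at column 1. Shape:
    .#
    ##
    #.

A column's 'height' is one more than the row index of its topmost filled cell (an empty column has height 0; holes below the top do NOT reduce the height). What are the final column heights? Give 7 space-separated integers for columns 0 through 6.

Drop 1: Z rot3 at col 5 lands with bottom-row=0; cleared 0 line(s) (total 0); column heights now [0 0 0 0 0 2 3], max=3
Drop 2: O rot1 at col 5 lands with bottom-row=3; cleared 0 line(s) (total 0); column heights now [0 0 0 0 0 5 5], max=5
Drop 3: O rot3 at col 1 lands with bottom-row=0; cleared 0 line(s) (total 0); column heights now [0 2 2 0 0 5 5], max=5
Drop 4: O rot2 at col 1 lands with bottom-row=2; cleared 0 line(s) (total 0); column heights now [0 4 4 0 0 5 5], max=5
Drop 5: L rot0 at col 4 lands with bottom-row=5; cleared 0 line(s) (total 0); column heights now [0 4 4 0 6 6 7], max=7
Drop 6: Z rot1 at col 1 lands with bottom-row=4; cleared 0 line(s) (total 0); column heights now [0 6 7 0 6 6 7], max=7

Answer: 0 6 7 0 6 6 7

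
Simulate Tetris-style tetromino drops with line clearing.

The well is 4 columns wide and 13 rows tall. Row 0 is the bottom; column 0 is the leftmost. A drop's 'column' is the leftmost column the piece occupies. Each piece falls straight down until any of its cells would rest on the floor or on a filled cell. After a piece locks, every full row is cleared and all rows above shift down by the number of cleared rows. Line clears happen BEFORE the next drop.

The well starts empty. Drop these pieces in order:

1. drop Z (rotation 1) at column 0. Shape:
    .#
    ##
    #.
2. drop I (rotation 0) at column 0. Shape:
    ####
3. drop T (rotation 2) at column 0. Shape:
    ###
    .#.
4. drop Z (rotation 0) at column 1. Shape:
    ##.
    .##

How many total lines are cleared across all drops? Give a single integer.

Answer: 1

Derivation:
Drop 1: Z rot1 at col 0 lands with bottom-row=0; cleared 0 line(s) (total 0); column heights now [2 3 0 0], max=3
Drop 2: I rot0 at col 0 lands with bottom-row=3; cleared 1 line(s) (total 1); column heights now [2 3 0 0], max=3
Drop 3: T rot2 at col 0 lands with bottom-row=3; cleared 0 line(s) (total 1); column heights now [5 5 5 0], max=5
Drop 4: Z rot0 at col 1 lands with bottom-row=5; cleared 0 line(s) (total 1); column heights now [5 7 7 6], max=7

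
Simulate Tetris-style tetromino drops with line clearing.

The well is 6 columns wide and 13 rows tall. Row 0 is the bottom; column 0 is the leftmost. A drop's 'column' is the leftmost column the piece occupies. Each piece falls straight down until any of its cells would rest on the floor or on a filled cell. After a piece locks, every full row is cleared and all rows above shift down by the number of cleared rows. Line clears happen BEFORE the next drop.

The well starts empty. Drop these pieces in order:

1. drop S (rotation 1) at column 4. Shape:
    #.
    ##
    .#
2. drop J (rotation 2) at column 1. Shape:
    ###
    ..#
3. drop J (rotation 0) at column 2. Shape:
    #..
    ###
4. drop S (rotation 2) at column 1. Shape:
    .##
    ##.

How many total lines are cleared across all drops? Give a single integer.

Answer: 0

Derivation:
Drop 1: S rot1 at col 4 lands with bottom-row=0; cleared 0 line(s) (total 0); column heights now [0 0 0 0 3 2], max=3
Drop 2: J rot2 at col 1 lands with bottom-row=0; cleared 0 line(s) (total 0); column heights now [0 2 2 2 3 2], max=3
Drop 3: J rot0 at col 2 lands with bottom-row=3; cleared 0 line(s) (total 0); column heights now [0 2 5 4 4 2], max=5
Drop 4: S rot2 at col 1 lands with bottom-row=5; cleared 0 line(s) (total 0); column heights now [0 6 7 7 4 2], max=7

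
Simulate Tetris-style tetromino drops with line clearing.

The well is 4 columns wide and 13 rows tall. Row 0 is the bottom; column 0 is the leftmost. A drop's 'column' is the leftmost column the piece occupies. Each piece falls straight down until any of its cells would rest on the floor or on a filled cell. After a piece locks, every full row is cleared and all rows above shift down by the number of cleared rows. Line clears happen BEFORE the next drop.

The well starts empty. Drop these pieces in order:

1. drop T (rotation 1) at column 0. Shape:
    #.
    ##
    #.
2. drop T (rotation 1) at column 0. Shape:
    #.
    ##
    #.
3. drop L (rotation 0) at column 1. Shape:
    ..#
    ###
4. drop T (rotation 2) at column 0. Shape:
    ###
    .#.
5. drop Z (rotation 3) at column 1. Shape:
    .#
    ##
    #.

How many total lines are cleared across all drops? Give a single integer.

Drop 1: T rot1 at col 0 lands with bottom-row=0; cleared 0 line(s) (total 0); column heights now [3 2 0 0], max=3
Drop 2: T rot1 at col 0 lands with bottom-row=3; cleared 0 line(s) (total 0); column heights now [6 5 0 0], max=6
Drop 3: L rot0 at col 1 lands with bottom-row=5; cleared 1 line(s) (total 1); column heights now [5 5 0 6], max=6
Drop 4: T rot2 at col 0 lands with bottom-row=5; cleared 0 line(s) (total 1); column heights now [7 7 7 6], max=7
Drop 5: Z rot3 at col 1 lands with bottom-row=7; cleared 0 line(s) (total 1); column heights now [7 9 10 6], max=10

Answer: 1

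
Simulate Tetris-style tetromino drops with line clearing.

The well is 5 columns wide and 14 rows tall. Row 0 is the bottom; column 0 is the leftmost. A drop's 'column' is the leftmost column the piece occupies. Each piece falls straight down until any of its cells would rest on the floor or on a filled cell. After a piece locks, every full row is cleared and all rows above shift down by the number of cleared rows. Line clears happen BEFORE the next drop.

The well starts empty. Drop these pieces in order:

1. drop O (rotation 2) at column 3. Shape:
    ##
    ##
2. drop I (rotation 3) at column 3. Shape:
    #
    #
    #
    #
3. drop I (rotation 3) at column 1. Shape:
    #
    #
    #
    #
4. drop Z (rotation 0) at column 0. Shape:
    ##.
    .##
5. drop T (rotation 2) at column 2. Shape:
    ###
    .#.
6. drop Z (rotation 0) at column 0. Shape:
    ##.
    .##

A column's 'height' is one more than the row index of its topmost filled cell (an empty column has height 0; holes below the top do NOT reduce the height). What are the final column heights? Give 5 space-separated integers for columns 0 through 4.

Answer: 10 10 9 8 8

Derivation:
Drop 1: O rot2 at col 3 lands with bottom-row=0; cleared 0 line(s) (total 0); column heights now [0 0 0 2 2], max=2
Drop 2: I rot3 at col 3 lands with bottom-row=2; cleared 0 line(s) (total 0); column heights now [0 0 0 6 2], max=6
Drop 3: I rot3 at col 1 lands with bottom-row=0; cleared 0 line(s) (total 0); column heights now [0 4 0 6 2], max=6
Drop 4: Z rot0 at col 0 lands with bottom-row=4; cleared 0 line(s) (total 0); column heights now [6 6 5 6 2], max=6
Drop 5: T rot2 at col 2 lands with bottom-row=6; cleared 0 line(s) (total 0); column heights now [6 6 8 8 8], max=8
Drop 6: Z rot0 at col 0 lands with bottom-row=8; cleared 0 line(s) (total 0); column heights now [10 10 9 8 8], max=10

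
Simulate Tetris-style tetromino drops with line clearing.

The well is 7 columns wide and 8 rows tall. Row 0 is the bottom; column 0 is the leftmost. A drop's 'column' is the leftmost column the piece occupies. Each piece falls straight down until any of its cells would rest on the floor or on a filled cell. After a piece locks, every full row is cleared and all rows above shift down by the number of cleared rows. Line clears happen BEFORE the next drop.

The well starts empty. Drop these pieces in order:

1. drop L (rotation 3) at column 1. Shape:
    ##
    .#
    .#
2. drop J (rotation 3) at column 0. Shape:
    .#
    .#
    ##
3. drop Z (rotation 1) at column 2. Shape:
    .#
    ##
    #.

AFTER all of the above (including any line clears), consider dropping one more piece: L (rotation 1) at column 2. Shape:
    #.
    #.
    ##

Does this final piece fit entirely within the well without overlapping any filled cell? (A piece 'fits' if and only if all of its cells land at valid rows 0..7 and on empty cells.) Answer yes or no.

Drop 1: L rot3 at col 1 lands with bottom-row=0; cleared 0 line(s) (total 0); column heights now [0 3 3 0 0 0 0], max=3
Drop 2: J rot3 at col 0 lands with bottom-row=3; cleared 0 line(s) (total 0); column heights now [4 6 3 0 0 0 0], max=6
Drop 3: Z rot1 at col 2 lands with bottom-row=3; cleared 0 line(s) (total 0); column heights now [4 6 5 6 0 0 0], max=6
Test piece L rot1 at col 2 (width 2): heights before test = [4 6 5 6 0 0 0]; fits = False

Answer: no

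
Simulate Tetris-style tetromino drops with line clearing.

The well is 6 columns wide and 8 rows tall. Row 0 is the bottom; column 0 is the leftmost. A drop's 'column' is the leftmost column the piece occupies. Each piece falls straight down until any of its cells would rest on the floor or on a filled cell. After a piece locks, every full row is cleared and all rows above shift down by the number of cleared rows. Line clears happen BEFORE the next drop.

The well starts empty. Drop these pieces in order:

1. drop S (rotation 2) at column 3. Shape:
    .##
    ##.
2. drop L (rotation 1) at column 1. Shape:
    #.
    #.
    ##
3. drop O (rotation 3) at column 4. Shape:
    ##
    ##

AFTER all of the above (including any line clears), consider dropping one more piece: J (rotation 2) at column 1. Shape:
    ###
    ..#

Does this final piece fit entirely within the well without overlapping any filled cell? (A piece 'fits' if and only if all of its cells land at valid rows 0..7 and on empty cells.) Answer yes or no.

Answer: yes

Derivation:
Drop 1: S rot2 at col 3 lands with bottom-row=0; cleared 0 line(s) (total 0); column heights now [0 0 0 1 2 2], max=2
Drop 2: L rot1 at col 1 lands with bottom-row=0; cleared 0 line(s) (total 0); column heights now [0 3 1 1 2 2], max=3
Drop 3: O rot3 at col 4 lands with bottom-row=2; cleared 0 line(s) (total 0); column heights now [0 3 1 1 4 4], max=4
Test piece J rot2 at col 1 (width 3): heights before test = [0 3 1 1 4 4]; fits = True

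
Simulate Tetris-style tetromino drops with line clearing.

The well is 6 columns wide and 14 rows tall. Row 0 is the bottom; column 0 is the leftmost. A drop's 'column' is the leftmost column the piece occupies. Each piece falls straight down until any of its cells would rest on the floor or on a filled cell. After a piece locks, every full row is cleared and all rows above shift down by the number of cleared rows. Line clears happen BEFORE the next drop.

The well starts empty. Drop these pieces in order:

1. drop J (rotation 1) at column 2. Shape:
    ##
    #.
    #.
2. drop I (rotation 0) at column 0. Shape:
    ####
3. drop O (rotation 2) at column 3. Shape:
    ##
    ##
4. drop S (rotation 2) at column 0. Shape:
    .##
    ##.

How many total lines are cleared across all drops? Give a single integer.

Drop 1: J rot1 at col 2 lands with bottom-row=0; cleared 0 line(s) (total 0); column heights now [0 0 3 3 0 0], max=3
Drop 2: I rot0 at col 0 lands with bottom-row=3; cleared 0 line(s) (total 0); column heights now [4 4 4 4 0 0], max=4
Drop 3: O rot2 at col 3 lands with bottom-row=4; cleared 0 line(s) (total 0); column heights now [4 4 4 6 6 0], max=6
Drop 4: S rot2 at col 0 lands with bottom-row=4; cleared 0 line(s) (total 0); column heights now [5 6 6 6 6 0], max=6

Answer: 0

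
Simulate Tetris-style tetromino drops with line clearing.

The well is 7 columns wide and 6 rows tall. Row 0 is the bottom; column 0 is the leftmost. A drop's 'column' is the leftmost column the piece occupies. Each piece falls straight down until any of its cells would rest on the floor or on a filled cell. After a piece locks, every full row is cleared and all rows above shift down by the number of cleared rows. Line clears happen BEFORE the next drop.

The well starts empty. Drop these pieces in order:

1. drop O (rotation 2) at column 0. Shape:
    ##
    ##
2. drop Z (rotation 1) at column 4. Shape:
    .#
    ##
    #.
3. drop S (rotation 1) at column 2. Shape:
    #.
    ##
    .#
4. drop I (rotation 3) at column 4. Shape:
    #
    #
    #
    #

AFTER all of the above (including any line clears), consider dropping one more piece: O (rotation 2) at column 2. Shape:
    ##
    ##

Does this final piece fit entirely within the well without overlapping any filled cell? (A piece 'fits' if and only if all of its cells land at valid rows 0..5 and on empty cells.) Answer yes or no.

Answer: yes

Derivation:
Drop 1: O rot2 at col 0 lands with bottom-row=0; cleared 0 line(s) (total 0); column heights now [2 2 0 0 0 0 0], max=2
Drop 2: Z rot1 at col 4 lands with bottom-row=0; cleared 0 line(s) (total 0); column heights now [2 2 0 0 2 3 0], max=3
Drop 3: S rot1 at col 2 lands with bottom-row=0; cleared 0 line(s) (total 0); column heights now [2 2 3 2 2 3 0], max=3
Drop 4: I rot3 at col 4 lands with bottom-row=2; cleared 0 line(s) (total 0); column heights now [2 2 3 2 6 3 0], max=6
Test piece O rot2 at col 2 (width 2): heights before test = [2 2 3 2 6 3 0]; fits = True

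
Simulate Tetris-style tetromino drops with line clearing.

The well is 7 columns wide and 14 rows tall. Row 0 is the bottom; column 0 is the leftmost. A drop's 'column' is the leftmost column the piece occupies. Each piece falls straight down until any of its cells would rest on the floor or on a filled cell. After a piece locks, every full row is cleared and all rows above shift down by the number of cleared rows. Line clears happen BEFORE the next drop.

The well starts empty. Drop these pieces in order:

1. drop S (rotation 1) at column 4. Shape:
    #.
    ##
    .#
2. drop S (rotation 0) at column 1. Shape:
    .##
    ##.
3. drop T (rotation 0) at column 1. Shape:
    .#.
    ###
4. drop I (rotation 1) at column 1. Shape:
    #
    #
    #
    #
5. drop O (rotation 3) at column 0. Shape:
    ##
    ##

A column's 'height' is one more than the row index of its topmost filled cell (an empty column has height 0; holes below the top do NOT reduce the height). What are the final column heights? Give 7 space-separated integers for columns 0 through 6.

Answer: 9 9 4 3 3 2 0

Derivation:
Drop 1: S rot1 at col 4 lands with bottom-row=0; cleared 0 line(s) (total 0); column heights now [0 0 0 0 3 2 0], max=3
Drop 2: S rot0 at col 1 lands with bottom-row=0; cleared 0 line(s) (total 0); column heights now [0 1 2 2 3 2 0], max=3
Drop 3: T rot0 at col 1 lands with bottom-row=2; cleared 0 line(s) (total 0); column heights now [0 3 4 3 3 2 0], max=4
Drop 4: I rot1 at col 1 lands with bottom-row=3; cleared 0 line(s) (total 0); column heights now [0 7 4 3 3 2 0], max=7
Drop 5: O rot3 at col 0 lands with bottom-row=7; cleared 0 line(s) (total 0); column heights now [9 9 4 3 3 2 0], max=9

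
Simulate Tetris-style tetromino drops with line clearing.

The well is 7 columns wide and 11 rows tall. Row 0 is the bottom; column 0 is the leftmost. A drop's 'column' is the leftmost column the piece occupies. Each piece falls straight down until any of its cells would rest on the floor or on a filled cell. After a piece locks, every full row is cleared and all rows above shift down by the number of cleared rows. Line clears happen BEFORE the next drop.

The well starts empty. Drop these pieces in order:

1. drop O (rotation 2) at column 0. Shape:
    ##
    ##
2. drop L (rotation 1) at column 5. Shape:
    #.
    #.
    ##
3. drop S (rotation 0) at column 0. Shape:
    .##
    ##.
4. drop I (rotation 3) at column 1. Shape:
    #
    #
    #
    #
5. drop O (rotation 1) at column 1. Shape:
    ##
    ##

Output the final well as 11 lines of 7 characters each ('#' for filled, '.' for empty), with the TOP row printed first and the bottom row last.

Answer: .......
.##....
.##....
.#.....
.#.....
.#.....
.#.....
.##....
##...#.
##...#.
##...##

Derivation:
Drop 1: O rot2 at col 0 lands with bottom-row=0; cleared 0 line(s) (total 0); column heights now [2 2 0 0 0 0 0], max=2
Drop 2: L rot1 at col 5 lands with bottom-row=0; cleared 0 line(s) (total 0); column heights now [2 2 0 0 0 3 1], max=3
Drop 3: S rot0 at col 0 lands with bottom-row=2; cleared 0 line(s) (total 0); column heights now [3 4 4 0 0 3 1], max=4
Drop 4: I rot3 at col 1 lands with bottom-row=4; cleared 0 line(s) (total 0); column heights now [3 8 4 0 0 3 1], max=8
Drop 5: O rot1 at col 1 lands with bottom-row=8; cleared 0 line(s) (total 0); column heights now [3 10 10 0 0 3 1], max=10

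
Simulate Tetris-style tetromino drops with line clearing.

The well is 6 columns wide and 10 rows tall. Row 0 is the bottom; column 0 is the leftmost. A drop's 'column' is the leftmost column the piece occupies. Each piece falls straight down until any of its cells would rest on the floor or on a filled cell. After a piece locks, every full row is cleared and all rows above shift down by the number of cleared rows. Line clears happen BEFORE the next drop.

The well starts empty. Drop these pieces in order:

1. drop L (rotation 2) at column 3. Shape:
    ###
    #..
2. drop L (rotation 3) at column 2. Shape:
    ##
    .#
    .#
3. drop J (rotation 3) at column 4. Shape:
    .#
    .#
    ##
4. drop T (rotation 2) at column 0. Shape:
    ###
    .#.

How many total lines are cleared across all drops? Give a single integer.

Drop 1: L rot2 at col 3 lands with bottom-row=0; cleared 0 line(s) (total 0); column heights now [0 0 0 2 2 2], max=2
Drop 2: L rot3 at col 2 lands with bottom-row=2; cleared 0 line(s) (total 0); column heights now [0 0 5 5 2 2], max=5
Drop 3: J rot3 at col 4 lands with bottom-row=2; cleared 0 line(s) (total 0); column heights now [0 0 5 5 3 5], max=5
Drop 4: T rot2 at col 0 lands with bottom-row=4; cleared 0 line(s) (total 0); column heights now [6 6 6 5 3 5], max=6

Answer: 0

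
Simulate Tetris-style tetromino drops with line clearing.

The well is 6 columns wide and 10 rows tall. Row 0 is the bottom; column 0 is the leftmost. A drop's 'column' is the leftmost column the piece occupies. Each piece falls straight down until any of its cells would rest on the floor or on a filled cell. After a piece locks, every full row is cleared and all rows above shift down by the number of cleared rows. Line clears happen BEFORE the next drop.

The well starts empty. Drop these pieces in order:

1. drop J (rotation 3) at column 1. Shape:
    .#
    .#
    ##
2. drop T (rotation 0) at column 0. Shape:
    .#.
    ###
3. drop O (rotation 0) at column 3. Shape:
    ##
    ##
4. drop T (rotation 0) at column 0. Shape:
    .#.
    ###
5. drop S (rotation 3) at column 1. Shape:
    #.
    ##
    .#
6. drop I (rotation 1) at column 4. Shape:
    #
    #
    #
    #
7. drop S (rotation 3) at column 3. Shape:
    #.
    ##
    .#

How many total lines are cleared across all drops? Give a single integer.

Drop 1: J rot3 at col 1 lands with bottom-row=0; cleared 0 line(s) (total 0); column heights now [0 1 3 0 0 0], max=3
Drop 2: T rot0 at col 0 lands with bottom-row=3; cleared 0 line(s) (total 0); column heights now [4 5 4 0 0 0], max=5
Drop 3: O rot0 at col 3 lands with bottom-row=0; cleared 0 line(s) (total 0); column heights now [4 5 4 2 2 0], max=5
Drop 4: T rot0 at col 0 lands with bottom-row=5; cleared 0 line(s) (total 0); column heights now [6 7 6 2 2 0], max=7
Drop 5: S rot3 at col 1 lands with bottom-row=6; cleared 0 line(s) (total 0); column heights now [6 9 8 2 2 0], max=9
Drop 6: I rot1 at col 4 lands with bottom-row=2; cleared 0 line(s) (total 0); column heights now [6 9 8 2 6 0], max=9
Drop 7: S rot3 at col 3 lands with bottom-row=6; cleared 0 line(s) (total 0); column heights now [6 9 8 9 8 0], max=9

Answer: 0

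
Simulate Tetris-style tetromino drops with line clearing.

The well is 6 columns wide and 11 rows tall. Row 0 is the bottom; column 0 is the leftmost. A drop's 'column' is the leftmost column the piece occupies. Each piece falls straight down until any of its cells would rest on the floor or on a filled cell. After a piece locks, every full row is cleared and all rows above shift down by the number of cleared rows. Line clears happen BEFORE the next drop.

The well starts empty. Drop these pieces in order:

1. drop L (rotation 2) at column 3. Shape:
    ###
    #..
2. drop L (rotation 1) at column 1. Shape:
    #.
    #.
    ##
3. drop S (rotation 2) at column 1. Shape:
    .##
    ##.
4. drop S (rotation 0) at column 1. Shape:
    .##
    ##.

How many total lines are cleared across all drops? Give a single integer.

Drop 1: L rot2 at col 3 lands with bottom-row=0; cleared 0 line(s) (total 0); column heights now [0 0 0 2 2 2], max=2
Drop 2: L rot1 at col 1 lands with bottom-row=0; cleared 0 line(s) (total 0); column heights now [0 3 1 2 2 2], max=3
Drop 3: S rot2 at col 1 lands with bottom-row=3; cleared 0 line(s) (total 0); column heights now [0 4 5 5 2 2], max=5
Drop 4: S rot0 at col 1 lands with bottom-row=5; cleared 0 line(s) (total 0); column heights now [0 6 7 7 2 2], max=7

Answer: 0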